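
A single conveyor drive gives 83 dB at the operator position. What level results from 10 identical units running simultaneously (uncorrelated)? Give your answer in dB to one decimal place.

L_total = L₁ + 10·log₁₀ N for N identical incoherent sources.
L_total = 83 + 10·log₁₀(10) = 83 + 10.000 = 93.00 dB.

93.0 dB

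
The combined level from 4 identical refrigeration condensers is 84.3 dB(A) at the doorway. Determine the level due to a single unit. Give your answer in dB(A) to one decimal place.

Dividing the total intensity by 4 lowers the level by 10·log₁₀ 4 = 6.021 dB: L₁ = 84.3 − 6.021.

78.3 dB(A)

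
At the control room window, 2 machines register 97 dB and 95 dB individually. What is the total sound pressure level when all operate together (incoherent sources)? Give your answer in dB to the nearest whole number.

Incoherent sources combine by intensity addition: L_total = 10·log₁₀(Σ 10^(L_i/10)).
Σ 10^(L/10) = 10^(97/10) + 10^(95/10) = 8.174e+09.
L_total = 10·log₁₀(8.174e+09) = 99.12 dB.

99 dB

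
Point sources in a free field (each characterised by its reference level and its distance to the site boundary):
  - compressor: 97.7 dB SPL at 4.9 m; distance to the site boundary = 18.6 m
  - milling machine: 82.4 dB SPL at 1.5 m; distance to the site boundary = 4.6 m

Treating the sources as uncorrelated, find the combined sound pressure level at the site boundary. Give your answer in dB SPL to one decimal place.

86.3 dB SPL

First find each source's level at the receiver (point-source: −20·log₁₀(r/r_ref)), then combine on an intensity basis.
compressor: 97.7 − 20·log₁₀(18.6/4.9) = 97.7 − 11.59 = 86.11 dB SPL.
milling machine: 82.4 − 20·log₁₀(4.6/1.5) = 82.4 − 9.73 = 72.67 dB SPL.
Σ 10^(L/10) = 4.271e+08 → L_total = 10·log₁₀(4.271e+08) = 86.31 dB SPL.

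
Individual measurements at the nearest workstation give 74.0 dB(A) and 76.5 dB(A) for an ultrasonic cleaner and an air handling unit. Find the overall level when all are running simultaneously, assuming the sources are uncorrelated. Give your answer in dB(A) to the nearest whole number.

For uncorrelated sources the intensities add, so convert each level to linear form, sum, and take 10·log₁₀ of the total.
Σ 10^(L/10) = 10^(74.0/10) + 10^(76.5/10) = 6.979e+07.
L_total = 10·log₁₀(6.979e+07) = 78.44 dB(A).

78 dB(A)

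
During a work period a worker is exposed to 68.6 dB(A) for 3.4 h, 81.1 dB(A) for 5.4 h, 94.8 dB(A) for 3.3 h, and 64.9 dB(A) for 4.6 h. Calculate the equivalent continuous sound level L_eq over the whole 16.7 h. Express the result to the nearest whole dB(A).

88 dB(A)

The energy average is taken in the linear domain: L_eq = 10·log₁₀[(Σ tᵢ·10^(Lᵢ/10))/T], T = 16.7 h.
Σ tᵢ·10^(Lᵢ/10) = 3.4·10^(68.6/10) + 5.4·10^(81.1/10) + 3.3·10^(94.8/10) + 4.6·10^(64.9/10) = 1.070e+10.
L_eq = 10·log₁₀(1.070e+10/16.7) = 88.07 dB(A).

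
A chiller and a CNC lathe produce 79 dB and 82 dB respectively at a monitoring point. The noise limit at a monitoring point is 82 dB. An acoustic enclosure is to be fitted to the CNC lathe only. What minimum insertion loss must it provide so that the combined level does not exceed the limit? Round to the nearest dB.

3 dB

The untreated sources together contribute 10^(79/10) = 7.943e+07, i.e. 79.00 dB.
To meet 82 dB overall, the treated CNC lathe may contribute at most 10^(82/10) − 7.943e+07 = 7.906e+07, i.e. 78.98 dB.
Required insertion loss = 82 − 78.98 = 3.02 dB.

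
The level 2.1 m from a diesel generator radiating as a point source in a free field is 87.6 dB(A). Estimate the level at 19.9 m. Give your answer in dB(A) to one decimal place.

Spherical spreading from a point source gives a 20·log₁₀(r₂/r₁) drop.
L₂ = 87.6 − 20·log₁₀(19.9/2.1) = 87.6 − 19.533 = 68.07 dB(A).

68.1 dB(A)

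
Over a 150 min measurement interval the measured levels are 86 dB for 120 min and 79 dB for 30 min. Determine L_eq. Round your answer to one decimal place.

85.2 dB

Weight each interval's intensity by its duration and average over T = 150 min:
Σ tᵢ·10^(Lᵢ/10) = 120·10^(86/10) + 30·10^(79/10) = 5.016e+10.
L_eq = 10·log₁₀(5.016e+10/150) = 85.24 dB.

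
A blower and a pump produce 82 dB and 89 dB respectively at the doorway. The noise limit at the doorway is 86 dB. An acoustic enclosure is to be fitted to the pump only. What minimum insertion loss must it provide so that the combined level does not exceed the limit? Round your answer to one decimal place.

The untreated sources together contribute 10^(82/10) = 1.585e+08, i.e. 82.00 dB.
To meet 86 dB overall, the treated pump may contribute at most 10^(86/10) − 1.585e+08 = 2.396e+08, i.e. 83.80 dB.
Required insertion loss = 89 − 83.80 = 5.20 dB.

5.2 dB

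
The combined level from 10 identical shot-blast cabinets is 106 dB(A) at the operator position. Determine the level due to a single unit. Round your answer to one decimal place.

Dividing the total intensity by 10 lowers the level by 10·log₁₀ 10 = 10.000 dB: L₁ = 106 − 10.000.

96.0 dB(A)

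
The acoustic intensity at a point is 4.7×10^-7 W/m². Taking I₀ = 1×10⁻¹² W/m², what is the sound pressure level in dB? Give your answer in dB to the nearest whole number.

57 dB

I/I₀ = 4.7×10^-7/10⁻¹² = 4.7×10^5, and L = 10·log₁₀(I/I₀).
L = 10·(0.6721 + 5) = 56.72 dB.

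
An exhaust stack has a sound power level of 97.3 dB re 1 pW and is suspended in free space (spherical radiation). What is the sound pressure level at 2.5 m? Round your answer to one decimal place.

78.3 dB

Free-field spherical radiation: L_p = L_w − 10·log₁₀(4π·r²), r = 2.5 m.
4π·r² = 78.54 m², 10·log₁₀ of that is 18.951 dB.
L_p = 97.3 − 18.951 = 78.35 dB.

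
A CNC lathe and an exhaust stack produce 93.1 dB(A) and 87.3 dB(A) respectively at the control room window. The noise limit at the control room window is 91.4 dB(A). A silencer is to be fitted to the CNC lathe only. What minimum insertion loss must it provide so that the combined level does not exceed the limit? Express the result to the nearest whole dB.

4 dB

The untreated sources together contribute 10^(87.3/10) = 5.370e+08, i.e. 87.30 dB(A).
The limit corresponds to 10^(91.4/10) = 1.380e+09; subtracting the fixed part leaves 8.434e+08 for the CNC lathe, i.e. 89.26 dB(A).
So the CNC lathe must be reduced from 93.1 to 89.26 dB(A): IL = 3.84 dB.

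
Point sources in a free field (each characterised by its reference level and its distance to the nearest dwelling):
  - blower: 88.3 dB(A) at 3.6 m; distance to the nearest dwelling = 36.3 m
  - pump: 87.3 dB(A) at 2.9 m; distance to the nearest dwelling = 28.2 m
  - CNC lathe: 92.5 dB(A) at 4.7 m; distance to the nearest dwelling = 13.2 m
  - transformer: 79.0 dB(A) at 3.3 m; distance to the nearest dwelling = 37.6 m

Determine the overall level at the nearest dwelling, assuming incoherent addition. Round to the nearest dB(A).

84 dB(A)

Apply inverse-square spreading to bring every level to the receiver, then sum 10^(L/10).
blower: 88.3 − 20·log₁₀(36.3/3.6) = 88.3 − 20.07 = 68.23 dB(A).
pump: 87.3 − 20·log₁₀(28.2/2.9) = 87.3 − 19.76 = 67.54 dB(A).
CNC lathe: 92.5 − 20·log₁₀(13.2/4.7) = 92.5 − 8.97 = 83.53 dB(A).
transformer: 79.0 − 20·log₁₀(37.6/3.3) = 79.0 − 21.13 = 57.87 dB(A).
Σ 10^(L/10) = 2.384e+08 → L_total = 10·log₁₀(2.384e+08) = 83.77 dB(A).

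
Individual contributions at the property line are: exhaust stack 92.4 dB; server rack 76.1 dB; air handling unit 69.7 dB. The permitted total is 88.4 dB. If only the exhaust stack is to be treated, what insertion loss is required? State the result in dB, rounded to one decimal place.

4.3 dB

Fixed contribution from the other sources: Σ 10^(L/10) = 10^(76.1/10) + 10^(69.7/10) = 5.007e+07 (77.00 dB).
The limit corresponds to 10^(88.4/10) = 6.918e+08; subtracting the fixed part leaves 6.418e+08 for the exhaust stack, i.e. 88.07 dB.
So the exhaust stack must be reduced from 92.4 to 88.07 dB: IL = 4.33 dB.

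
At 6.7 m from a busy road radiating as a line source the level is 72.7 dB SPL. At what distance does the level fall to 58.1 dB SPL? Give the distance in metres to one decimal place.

For a line source L₁ − L₂ = 10·log₁₀(r₂/r₁), so r₂ = r₁·10^((L₁−L₂)/10).
r₂ = 6.7·10^((72.7−58.1)/10) = 6.7·10^(14.6/10) = 193.23 m.

193.2 m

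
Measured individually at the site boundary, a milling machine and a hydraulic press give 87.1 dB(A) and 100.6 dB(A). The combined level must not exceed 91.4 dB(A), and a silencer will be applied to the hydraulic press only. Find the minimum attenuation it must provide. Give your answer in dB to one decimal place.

Fixed contribution from the other source: Σ 10^(L/10) = 10^(87.1/10) = 5.129e+08 (87.10 dB(A)).
The limit corresponds to 10^(91.4/10) = 1.380e+09; subtracting the fixed part leaves 8.675e+08 for the hydraulic press, i.e. 89.38 dB(A).
So the hydraulic press must be reduced from 100.6 to 89.38 dB(A): IL = 11.22 dB.

11.2 dB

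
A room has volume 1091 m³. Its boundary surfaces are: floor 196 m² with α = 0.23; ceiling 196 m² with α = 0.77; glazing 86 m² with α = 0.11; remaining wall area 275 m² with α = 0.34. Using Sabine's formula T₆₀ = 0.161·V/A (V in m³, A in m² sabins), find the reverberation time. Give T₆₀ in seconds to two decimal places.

0.59 s

Summing Sᵢαᵢ: 196·0.23 + 196·0.77 + 86·0.11 + 275·0.34 = 298.96 m².
T₆₀ = 0.161 × 1091 / 298.96 = 0.588 s.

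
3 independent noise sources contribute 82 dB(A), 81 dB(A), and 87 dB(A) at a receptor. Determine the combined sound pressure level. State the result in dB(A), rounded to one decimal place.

For uncorrelated sources the intensities add, so convert each level to linear form, sum, and take 10·log₁₀ of the total.
Σ 10^(L/10) = 10^(82/10) + 10^(81/10) + 10^(87/10) = 7.856e+08.
L_total = 10·log₁₀(7.856e+08) = 88.95 dB(A).

89.0 dB(A)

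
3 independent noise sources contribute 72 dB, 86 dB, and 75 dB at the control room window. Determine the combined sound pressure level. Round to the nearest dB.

86 dB

Incoherent sources combine by intensity addition: L_total = 10·log₁₀(Σ 10^(L_i/10)).
Σ 10^(L/10) = 10^(72/10) + 10^(86/10) + 10^(75/10) = 4.456e+08.
L_total = 10·log₁₀(4.456e+08) = 86.49 dB.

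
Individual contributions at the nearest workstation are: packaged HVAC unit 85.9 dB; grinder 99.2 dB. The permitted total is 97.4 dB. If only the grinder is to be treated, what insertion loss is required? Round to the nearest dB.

The untreated sources together contribute 10^(85.9/10) = 3.890e+08, i.e. 85.90 dB.
To meet 97.4 dB overall, the treated grinder may contribute at most 10^(97.4/10) − 3.890e+08 = 5.106e+09, i.e. 97.08 dB.
So the grinder must be reduced from 99.2 to 97.08 dB: IL = 2.12 dB.

2 dB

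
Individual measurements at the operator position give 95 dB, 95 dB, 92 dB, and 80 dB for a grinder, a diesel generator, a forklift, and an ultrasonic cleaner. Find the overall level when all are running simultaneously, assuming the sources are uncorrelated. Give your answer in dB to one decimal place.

99.0 dB

For uncorrelated sources the intensities add, so convert each level to linear form, sum, and take 10·log₁₀ of the total.
Σ 10^(L/10) = 10^(95/10) + 10^(95/10) + 10^(92/10) + 10^(80/10) = 8.009e+09.
L_total = 10·log₁₀(8.009e+09) = 99.04 dB.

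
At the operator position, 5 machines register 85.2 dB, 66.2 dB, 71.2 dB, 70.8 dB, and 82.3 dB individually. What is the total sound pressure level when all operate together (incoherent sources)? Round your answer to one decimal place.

87.2 dB

Incoherent sources combine by intensity addition: L_total = 10·log₁₀(Σ 10^(L_i/10)).
Σ 10^(L/10) = 10^(85.2/10) + 10^(66.2/10) + 10^(71.2/10) + 10^(70.8/10) + 10^(82.3/10) = 5.303e+08.
L_total = 10·log₁₀(5.303e+08) = 87.25 dB.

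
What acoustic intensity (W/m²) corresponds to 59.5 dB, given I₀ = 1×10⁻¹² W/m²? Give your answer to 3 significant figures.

8.91e-07 W/m²

I = I₀·10^(L/10) = 10⁻¹² × 10^(59.5/10) = 10^(-6.050).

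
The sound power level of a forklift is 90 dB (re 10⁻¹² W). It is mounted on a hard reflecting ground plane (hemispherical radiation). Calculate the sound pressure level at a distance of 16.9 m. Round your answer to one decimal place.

L_p = L_w − 10·log₁₀(2π·r²) with r = 16.9 m.
2π·r² = 1795 m², 10·log₁₀ of that is 32.540 dB.
L_p = 90 − 32.540 = 57.46 dB.

57.5 dB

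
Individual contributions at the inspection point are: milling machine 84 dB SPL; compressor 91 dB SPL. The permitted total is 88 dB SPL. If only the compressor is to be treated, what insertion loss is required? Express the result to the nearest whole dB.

5 dB

Everything except the compressor sums to 10^(84/10) = 2.512e+08 in linear terms, 84.00 dB SPL.
To meet 88 dB SPL overall, the treated compressor may contribute at most 10^(88/10) − 2.512e+08 = 3.798e+08, i.e. 85.80 dB SPL.
So the compressor must be reduced from 91 to 85.80 dB SPL: IL = 5.20 dB.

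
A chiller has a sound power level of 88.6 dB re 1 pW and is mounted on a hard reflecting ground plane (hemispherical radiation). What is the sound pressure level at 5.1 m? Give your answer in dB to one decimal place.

Free-field hemispherical radiation: L_p = L_w − 10·log₁₀(2π·r²), r = 5.1 m.
2π·r² = 163.4 m², 10·log₁₀ of that is 22.133 dB.
L_p = 88.6 − 22.133 = 66.47 dB.

66.5 dB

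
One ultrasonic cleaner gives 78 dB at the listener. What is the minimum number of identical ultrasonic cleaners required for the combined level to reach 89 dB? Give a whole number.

N identical sources give L₁ + 10·log₁₀ N, so require 10·log₁₀ N ≥ 89 − 78 = 11.0 dB.
N ≥ 10^(11.0/10) = 12.589, so N = 13.

13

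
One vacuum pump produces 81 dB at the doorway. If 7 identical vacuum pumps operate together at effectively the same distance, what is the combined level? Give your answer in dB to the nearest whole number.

89 dB

L_total = L₁ + 10·log₁₀ N for N identical incoherent sources.
L_total = 81 + 10·log₁₀(7) = 81 + 8.451 = 89.45 dB.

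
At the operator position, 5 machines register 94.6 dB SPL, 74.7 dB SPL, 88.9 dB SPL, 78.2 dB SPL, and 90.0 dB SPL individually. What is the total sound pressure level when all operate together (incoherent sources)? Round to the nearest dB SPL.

Incoherent sources combine by intensity addition: L_total = 10·log₁₀(Σ 10^(L_i/10)).
Σ 10^(L/10) = 10^(94.6/10) + 10^(74.7/10) + 10^(88.9/10) + 10^(78.2/10) + 10^(90.0/10) = 4.756e+09.
L_total = 10·log₁₀(4.756e+09) = 96.77 dB SPL.

97 dB SPL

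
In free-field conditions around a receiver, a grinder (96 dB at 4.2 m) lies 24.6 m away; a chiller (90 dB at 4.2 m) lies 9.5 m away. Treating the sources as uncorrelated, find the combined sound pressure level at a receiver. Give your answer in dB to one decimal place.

Propagate each source to the receiver with L = L_ref − 20·log₁₀(r/r_ref), then add intensities.
grinder: 96 − 20·log₁₀(24.6/4.2) = 96 − 15.35 = 80.65 dB.
chiller: 90 − 20·log₁₀(9.5/4.2) = 90 − 7.09 = 82.91 dB.
Σ 10^(L/10) = 3.115e+08 → L_total = 10·log₁₀(3.115e+08) = 84.93 dB.

84.9 dB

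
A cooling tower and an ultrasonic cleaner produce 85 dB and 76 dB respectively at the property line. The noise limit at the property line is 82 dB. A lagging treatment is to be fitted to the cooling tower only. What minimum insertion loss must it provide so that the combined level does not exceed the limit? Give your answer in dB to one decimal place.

4.3 dB

Everything except the cooling tower sums to 10^(76/10) = 3.981e+07 in linear terms, 76.00 dB.
The limit corresponds to 10^(82/10) = 1.585e+08; subtracting the fixed part leaves 1.187e+08 for the cooling tower, i.e. 80.74 dB.
Required insertion loss = 85 − 80.74 = 4.26 dB.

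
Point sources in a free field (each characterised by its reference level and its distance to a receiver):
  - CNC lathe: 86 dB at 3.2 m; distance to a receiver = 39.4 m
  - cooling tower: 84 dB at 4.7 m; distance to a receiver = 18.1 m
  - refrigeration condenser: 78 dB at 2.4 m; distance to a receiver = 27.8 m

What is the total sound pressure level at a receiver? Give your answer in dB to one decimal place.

73.0 dB

Apply inverse-square spreading to bring every level to the receiver, then sum 10^(L/10).
CNC lathe: 86 − 20·log₁₀(39.4/3.2) = 86 − 21.81 = 64.19 dB.
cooling tower: 84 − 20·log₁₀(18.1/4.7) = 84 − 11.71 = 72.29 dB.
refrigeration condenser: 78 − 20·log₁₀(27.8/2.4) = 78 − 21.28 = 56.72 dB.
Σ 10^(L/10) = 2.003e+07 → L_total = 10·log₁₀(2.003e+07) = 73.02 dB.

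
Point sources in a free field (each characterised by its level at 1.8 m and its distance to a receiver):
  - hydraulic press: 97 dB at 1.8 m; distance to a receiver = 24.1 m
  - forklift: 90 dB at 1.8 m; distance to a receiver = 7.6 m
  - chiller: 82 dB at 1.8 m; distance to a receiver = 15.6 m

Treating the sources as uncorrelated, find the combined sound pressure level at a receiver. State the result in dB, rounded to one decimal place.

Propagate each source to the receiver with L = L_ref − 20·log₁₀(r/r_ref), then add intensities.
hydraulic press: 97 − 20·log₁₀(24.1/1.8) = 97 − 22.53 = 74.47 dB.
forklift: 90 − 20·log₁₀(7.6/1.8) = 90 − 12.51 = 77.49 dB.
chiller: 82 − 20·log₁₀(15.6/1.8) = 82 − 18.76 = 63.24 dB.
Σ 10^(L/10) = 8.616e+07 → L_total = 10·log₁₀(8.616e+07) = 79.35 dB.

79.4 dB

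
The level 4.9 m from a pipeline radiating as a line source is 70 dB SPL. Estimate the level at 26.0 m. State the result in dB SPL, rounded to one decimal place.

62.8 dB SPL

Cylindrical spreading from a line source gives a 10·log₁₀(r₂/r₁) drop.
L₂ = 70 − 10·log₁₀(26.0/4.9) = 70 − 7.248 = 62.75 dB SPL.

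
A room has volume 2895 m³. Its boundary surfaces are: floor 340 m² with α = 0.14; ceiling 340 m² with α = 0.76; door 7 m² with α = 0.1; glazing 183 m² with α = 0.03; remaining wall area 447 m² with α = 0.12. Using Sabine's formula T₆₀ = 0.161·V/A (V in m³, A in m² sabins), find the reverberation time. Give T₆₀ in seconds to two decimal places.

1.27 s

Total absorption A = 340·0.14 + 340·0.76 + 7·0.1 + 183·0.03 + 447·0.12 = 365.83 m² sabins.
T₆₀ = 0.161 × 2895 / 365.83 = 1.274 s.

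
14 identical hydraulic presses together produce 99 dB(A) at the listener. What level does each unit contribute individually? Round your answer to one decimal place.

87.5 dB(A)

Dividing the total intensity by 14 lowers the level by 10·log₁₀ 14 = 11.461 dB: L₁ = 99 − 11.461.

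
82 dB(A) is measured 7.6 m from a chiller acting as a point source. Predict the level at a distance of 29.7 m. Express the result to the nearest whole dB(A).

Point-source attenuation: ΔL = 20·log₁₀(r₂/r₁) = 20·log₁₀(29.7/7.6) = 11.839 dB.
L₂ = 82 − 20·log₁₀(29.7/7.6) = 82 − 11.839 = 70.16 dB(A).

70 dB(A)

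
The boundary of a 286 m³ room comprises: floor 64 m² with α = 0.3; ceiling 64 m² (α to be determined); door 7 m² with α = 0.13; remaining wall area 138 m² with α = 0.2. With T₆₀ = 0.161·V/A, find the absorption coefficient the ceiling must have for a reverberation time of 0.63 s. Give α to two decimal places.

0.40

A = 0.161·V/T₆₀ = 0.161·286/0.63 = 73.09 m² sabins.
Absorption from the other surfaces = 64·0.3 + 7·0.13 + 138·0.2 = 47.71 m², so the ceiling must supply 25.38 m² over 64 m².
α = 25.38/64 = 0.397.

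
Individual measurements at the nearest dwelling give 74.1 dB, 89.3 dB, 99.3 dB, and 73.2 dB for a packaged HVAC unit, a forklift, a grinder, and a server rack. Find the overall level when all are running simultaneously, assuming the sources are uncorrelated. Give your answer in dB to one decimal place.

Incoherent sources combine by intensity addition: L_total = 10·log₁₀(Σ 10^(L_i/10)).
Σ 10^(L/10) = 10^(74.1/10) + 10^(89.3/10) + 10^(99.3/10) + 10^(73.2/10) = 9.409e+09.
L_total = 10·log₁₀(9.409e+09) = 99.74 dB.

99.7 dB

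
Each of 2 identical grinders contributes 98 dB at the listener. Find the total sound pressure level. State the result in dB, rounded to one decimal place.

101.0 dB

With 2 equal, uncorrelated contributions the intensity is 2× that of one unit, giving a rise of 10·log₁₀ 2.
L_total = 98 + 10·log₁₀(2) = 98 + 3.010 = 101.01 dB.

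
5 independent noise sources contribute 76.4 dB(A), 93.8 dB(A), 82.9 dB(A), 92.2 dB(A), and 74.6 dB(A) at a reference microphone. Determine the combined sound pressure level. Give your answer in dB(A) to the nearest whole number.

Incoherent sources combine by intensity addition: L_total = 10·log₁₀(Σ 10^(L_i/10)).
Σ 10^(L/10) = 10^(76.4/10) + 10^(93.8/10) + 10^(82.9/10) + 10^(92.2/10) + 10^(74.6/10) = 4.326e+09.
L_total = 10·log₁₀(4.326e+09) = 96.36 dB(A).

96 dB(A)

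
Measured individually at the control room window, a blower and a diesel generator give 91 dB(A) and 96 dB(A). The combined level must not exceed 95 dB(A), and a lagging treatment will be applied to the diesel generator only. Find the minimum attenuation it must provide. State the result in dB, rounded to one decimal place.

3.2 dB

The untreated sources together contribute 10^(91/10) = 1.259e+09, i.e. 91.00 dB(A).
To meet 95 dB(A) overall, the treated diesel generator may contribute at most 10^(95/10) − 1.259e+09 = 1.903e+09, i.e. 92.80 dB(A).
So the diesel generator must be reduced from 96 to 92.80 dB(A): IL = 3.20 dB.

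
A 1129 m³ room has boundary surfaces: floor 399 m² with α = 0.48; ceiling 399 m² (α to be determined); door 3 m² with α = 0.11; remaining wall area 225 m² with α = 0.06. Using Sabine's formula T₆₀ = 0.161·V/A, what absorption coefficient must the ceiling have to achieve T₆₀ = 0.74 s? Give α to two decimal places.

0.10

Required total absorption A = 0.161·1129/0.74 = 245.63 m².
Absorption from the other surfaces = 399·0.48 + 3·0.11 + 225·0.06 = 205.35 m², so the ceiling must supply 40.28 m² over 399 m².
α = 40.28/399 = 0.101.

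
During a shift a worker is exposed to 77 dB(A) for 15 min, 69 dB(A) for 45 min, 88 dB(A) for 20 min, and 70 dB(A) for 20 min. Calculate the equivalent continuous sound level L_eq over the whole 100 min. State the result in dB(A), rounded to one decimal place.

The energy average is taken in the linear domain: L_eq = 10·log₁₀[(Σ tᵢ·10^(Lᵢ/10))/T], T = 100 min.
Σ tᵢ·10^(Lᵢ/10) = 15·10^(77/10) + 45·10^(69/10) + 20·10^(88/10) + 20·10^(70/10) = 1.393e+10.
L_eq = 10·log₁₀(1.393e+10/100) = 81.44 dB(A).

81.4 dB(A)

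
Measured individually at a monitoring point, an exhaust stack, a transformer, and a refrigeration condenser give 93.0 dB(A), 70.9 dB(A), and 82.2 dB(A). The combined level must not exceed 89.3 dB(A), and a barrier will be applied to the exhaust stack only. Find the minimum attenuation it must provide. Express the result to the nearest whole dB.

5 dB

Everything except the exhaust stack sums to 10^(70.9/10) + 10^(82.2/10) = 1.783e+08 in linear terms, 82.51 dB(A).
To meet 89.3 dB(A) overall, the treated exhaust stack may contribute at most 10^(89.3/10) − 1.783e+08 = 6.729e+08, i.e. 88.28 dB(A).
Required insertion loss = 93.0 − 88.28 = 4.72 dB.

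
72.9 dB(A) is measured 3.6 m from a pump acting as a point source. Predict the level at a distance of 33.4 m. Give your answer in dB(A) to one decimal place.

53.6 dB(A)

Spherical spreading from a point source gives a 20·log₁₀(r₂/r₁) drop.
L₂ = 72.9 − 20·log₁₀(33.4/3.6) = 72.9 − 19.349 = 53.55 dB(A).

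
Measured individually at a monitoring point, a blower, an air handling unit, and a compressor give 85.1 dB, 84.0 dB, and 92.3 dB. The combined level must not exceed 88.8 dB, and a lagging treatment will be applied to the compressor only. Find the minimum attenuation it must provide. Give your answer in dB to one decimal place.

Everything except the compressor sums to 10^(85.1/10) + 10^(84.0/10) = 5.748e+08 in linear terms, 87.60 dB.
The limit corresponds to 10^(88.8/10) = 7.586e+08; subtracting the fixed part leaves 1.838e+08 for the compressor, i.e. 82.64 dB.
So the compressor must be reduced from 92.3 to 82.64 dB: IL = 9.66 dB.

9.7 dB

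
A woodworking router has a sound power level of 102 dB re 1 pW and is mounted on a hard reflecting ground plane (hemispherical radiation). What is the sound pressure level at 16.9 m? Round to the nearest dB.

The power spreads over a hemisphere of area 2π·r², so L_p = L_w − 10·log₁₀(2π·r²).
2π·r² = 1795 m², 10·log₁₀ of that is 32.540 dB.
L_p = 102 − 32.540 = 69.46 dB.

69 dB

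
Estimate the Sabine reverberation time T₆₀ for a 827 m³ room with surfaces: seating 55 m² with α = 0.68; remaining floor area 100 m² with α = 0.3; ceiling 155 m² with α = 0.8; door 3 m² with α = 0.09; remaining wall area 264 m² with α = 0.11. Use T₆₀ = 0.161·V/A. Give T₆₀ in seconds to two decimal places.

Summing Sᵢαᵢ: 55·0.68 + 100·0.3 + 155·0.8 + 3·0.09 + 264·0.11 = 220.71 m².
T₆₀ = 0.161 × 827 / 220.71 = 0.603 s.

0.60 s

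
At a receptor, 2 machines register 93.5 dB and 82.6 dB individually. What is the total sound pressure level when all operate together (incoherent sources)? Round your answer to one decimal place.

For uncorrelated sources the intensities add, so convert each level to linear form, sum, and take 10·log₁₀ of the total.
Σ 10^(L/10) = 10^(93.5/10) + 10^(82.6/10) = 2.421e+09.
L_total = 10·log₁₀(2.421e+09) = 93.84 dB.

93.8 dB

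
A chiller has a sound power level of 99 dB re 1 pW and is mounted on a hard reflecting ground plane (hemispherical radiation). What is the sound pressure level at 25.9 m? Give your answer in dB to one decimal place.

62.8 dB

The power spreads over a hemisphere of area 2π·r², so L_p = L_w − 10·log₁₀(2π·r²).
2π·r² = 4215 m², 10·log₁₀ of that is 36.248 dB.
L_p = 99 − 36.248 = 62.75 dB.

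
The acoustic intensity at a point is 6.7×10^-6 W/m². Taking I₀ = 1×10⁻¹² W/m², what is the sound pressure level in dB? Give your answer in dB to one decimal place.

L = 10·log₁₀(I/I₀) = 10·log₁₀(6.7×10^-6/10⁻¹²) = 10·log₁₀(6.7×10^6).
L = 10·(0.8261 + 6) = 68.26 dB.

68.3 dB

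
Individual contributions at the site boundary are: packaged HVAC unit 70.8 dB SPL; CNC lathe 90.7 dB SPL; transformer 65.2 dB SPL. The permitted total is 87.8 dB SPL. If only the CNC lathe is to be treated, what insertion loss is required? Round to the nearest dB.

The untreated sources together contribute 10^(70.8/10) + 10^(65.2/10) = 1.533e+07, i.e. 71.86 dB SPL.
To meet 87.8 dB SPL overall, the treated CNC lathe may contribute at most 10^(87.8/10) − 1.533e+07 = 5.872e+08, i.e. 87.69 dB SPL.
Required insertion loss = 90.7 − 87.69 = 3.01 dB.

3 dB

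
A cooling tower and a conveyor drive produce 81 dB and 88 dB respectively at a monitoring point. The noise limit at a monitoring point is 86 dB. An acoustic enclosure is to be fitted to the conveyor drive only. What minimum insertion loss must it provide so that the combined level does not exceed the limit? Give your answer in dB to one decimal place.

The untreated sources together contribute 10^(81/10) = 1.259e+08, i.e. 81.00 dB.
To meet 86 dB overall, the treated conveyor drive may contribute at most 10^(86/10) − 1.259e+08 = 2.722e+08, i.e. 84.35 dB.
So the conveyor drive must be reduced from 88 to 84.35 dB: IL = 3.65 dB.

3.7 dB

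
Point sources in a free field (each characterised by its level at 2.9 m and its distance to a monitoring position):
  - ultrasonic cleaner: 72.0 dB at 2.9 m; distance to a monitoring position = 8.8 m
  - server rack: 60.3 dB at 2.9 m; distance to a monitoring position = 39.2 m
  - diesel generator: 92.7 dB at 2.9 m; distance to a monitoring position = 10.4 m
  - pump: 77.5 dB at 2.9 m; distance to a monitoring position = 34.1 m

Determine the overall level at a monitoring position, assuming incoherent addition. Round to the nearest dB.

First find each source's level at the receiver (point-source: −20·log₁₀(r/r_ref)), then combine on an intensity basis.
ultrasonic cleaner: 72.0 − 20·log₁₀(8.8/2.9) = 72.0 − 9.64 = 62.36 dB.
server rack: 60.3 − 20·log₁₀(39.2/2.9) = 60.3 − 22.62 = 37.68 dB.
diesel generator: 92.7 − 20·log₁₀(10.4/2.9) = 92.7 − 11.09 = 81.61 dB.
pump: 77.5 − 20·log₁₀(34.1/2.9) = 77.5 − 21.41 = 56.09 dB.
Σ 10^(L/10) = 1.469e+08 → L_total = 10·log₁₀(1.469e+08) = 81.67 dB.

82 dB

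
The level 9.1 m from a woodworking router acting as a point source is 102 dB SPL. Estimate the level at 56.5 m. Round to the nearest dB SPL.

86 dB SPL

Spherical spreading from a point source gives a 20·log₁₀(r₂/r₁) drop.
L₂ = 102 − 20·log₁₀(56.5/9.1) = 102 − 15.860 = 86.14 dB SPL.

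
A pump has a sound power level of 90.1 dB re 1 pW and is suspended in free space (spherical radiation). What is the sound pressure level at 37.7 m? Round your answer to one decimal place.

47.6 dB

Free-field spherical radiation: L_p = L_w − 10·log₁₀(4π·r²), r = 37.7 m.
4π·r² = 1.786e+04 m², 10·log₁₀ of that is 42.519 dB.
L_p = 90.1 − 42.519 = 47.58 dB.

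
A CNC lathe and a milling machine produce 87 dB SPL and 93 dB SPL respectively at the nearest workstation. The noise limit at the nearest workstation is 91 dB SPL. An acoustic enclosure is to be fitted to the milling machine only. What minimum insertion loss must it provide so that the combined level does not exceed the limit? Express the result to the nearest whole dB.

4 dB

Fixed contribution from the other source: Σ 10^(L/10) = 10^(87/10) = 5.012e+08 (87.00 dB SPL).
The limit corresponds to 10^(91/10) = 1.259e+09; subtracting the fixed part leaves 7.577e+08 for the milling machine, i.e. 88.80 dB SPL.
So the milling machine must be reduced from 93 to 88.80 dB SPL: IL = 4.20 dB.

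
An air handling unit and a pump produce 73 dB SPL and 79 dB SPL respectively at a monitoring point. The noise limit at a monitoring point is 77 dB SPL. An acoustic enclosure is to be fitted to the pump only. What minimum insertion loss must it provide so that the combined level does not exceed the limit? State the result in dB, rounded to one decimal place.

4.2 dB

Fixed contribution from the other source: Σ 10^(L/10) = 10^(73/10) = 1.995e+07 (73.00 dB SPL).
The limit corresponds to 10^(77/10) = 5.012e+07; subtracting the fixed part leaves 3.017e+07 for the pump, i.e. 74.80 dB SPL.
So the pump must be reduced from 79 to 74.80 dB SPL: IL = 4.20 dB.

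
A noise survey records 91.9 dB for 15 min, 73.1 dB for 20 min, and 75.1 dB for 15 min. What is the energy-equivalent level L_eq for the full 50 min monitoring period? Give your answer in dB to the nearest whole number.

Weight each interval's intensity by its duration and average over T = 50 min:
Σ tᵢ·10^(Lᵢ/10) = 15·10^(91.9/10) + 20·10^(73.1/10) + 15·10^(75.1/10) = 2.413e+10.
L_eq = 10·log₁₀(2.413e+10/50) = 86.84 dB.

87 dB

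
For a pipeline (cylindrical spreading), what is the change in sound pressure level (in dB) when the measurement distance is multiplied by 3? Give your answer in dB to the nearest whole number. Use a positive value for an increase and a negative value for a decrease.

A line source loses 3 dB per doubling of distance; generally ΔL = −10·log₁₀(r₂/r₁).
ΔL = −10·log₁₀(3) = -4.77 dB.

-5 dB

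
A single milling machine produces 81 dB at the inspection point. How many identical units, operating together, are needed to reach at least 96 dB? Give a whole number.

32

N identical sources give L₁ + 10·log₁₀ N, so require 10·log₁₀ N ≥ 96 − 81 = 15.0 dB.
N ≥ 10^(15.0/10) = 31.623, so N = 32.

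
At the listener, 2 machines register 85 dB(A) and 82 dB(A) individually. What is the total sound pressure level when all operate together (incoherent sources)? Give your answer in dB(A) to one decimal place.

86.8 dB(A)

Incoherent sources combine by intensity addition: L_total = 10·log₁₀(Σ 10^(L_i/10)).
Σ 10^(L/10) = 10^(85/10) + 10^(82/10) = 4.747e+08.
L_total = 10·log₁₀(4.747e+08) = 86.76 dB(A).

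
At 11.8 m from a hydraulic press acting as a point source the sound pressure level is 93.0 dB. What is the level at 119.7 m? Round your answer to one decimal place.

Spherical spreading from a point source gives a 20·log₁₀(r₂/r₁) drop.
L₂ = 93.0 − 20·log₁₀(119.7/11.8) = 93.0 − 20.124 = 72.88 dB.

72.9 dB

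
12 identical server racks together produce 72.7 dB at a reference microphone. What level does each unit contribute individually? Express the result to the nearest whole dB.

62 dB

Dividing the total intensity by 12 lowers the level by 10·log₁₀ 12 = 10.792 dB: L₁ = 72.7 − 10.792.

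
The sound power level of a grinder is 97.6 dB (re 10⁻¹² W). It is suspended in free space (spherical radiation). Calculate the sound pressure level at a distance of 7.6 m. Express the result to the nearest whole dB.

69 dB

L_p = L_w − 10·log₁₀(4π·r²) with r = 7.6 m.
4π·r² = 725.8 m², 10·log₁₀ of that is 28.608 dB.
L_p = 97.6 − 28.608 = 68.99 dB.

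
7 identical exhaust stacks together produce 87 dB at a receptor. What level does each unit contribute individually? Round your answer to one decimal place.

78.5 dB

7 equal contributions raise the level by 10·log₁₀ 7 = 8.451 dB, so each unit alone gives 87 − 8.451.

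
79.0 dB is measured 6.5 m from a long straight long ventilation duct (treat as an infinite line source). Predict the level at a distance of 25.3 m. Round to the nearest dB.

Cylindrical spreading from a line source gives a 10·log₁₀(r₂/r₁) drop.
L₂ = 79.0 − 10·log₁₀(25.3/6.5) = 79.0 − 5.902 = 73.10 dB.

73 dB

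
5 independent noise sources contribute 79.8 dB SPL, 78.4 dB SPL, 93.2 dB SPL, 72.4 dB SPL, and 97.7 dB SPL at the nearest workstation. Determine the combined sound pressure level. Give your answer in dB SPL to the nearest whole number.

For uncorrelated sources the intensities add, so convert each level to linear form, sum, and take 10·log₁₀ of the total.
Σ 10^(L/10) = 10^(79.8/10) + 10^(78.4/10) + 10^(93.2/10) + 10^(72.4/10) + 10^(97.7/10) = 8.160e+09.
L_total = 10·log₁₀(8.160e+09) = 99.12 dB SPL.

99 dB SPL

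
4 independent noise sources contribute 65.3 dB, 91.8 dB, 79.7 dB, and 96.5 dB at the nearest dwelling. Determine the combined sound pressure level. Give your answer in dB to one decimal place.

For uncorrelated sources the intensities add, so convert each level to linear form, sum, and take 10·log₁₀ of the total.
Σ 10^(L/10) = 10^(65.3/10) + 10^(91.8/10) + 10^(79.7/10) + 10^(96.5/10) = 6.077e+09.
L_total = 10·log₁₀(6.077e+09) = 97.84 dB.

97.8 dB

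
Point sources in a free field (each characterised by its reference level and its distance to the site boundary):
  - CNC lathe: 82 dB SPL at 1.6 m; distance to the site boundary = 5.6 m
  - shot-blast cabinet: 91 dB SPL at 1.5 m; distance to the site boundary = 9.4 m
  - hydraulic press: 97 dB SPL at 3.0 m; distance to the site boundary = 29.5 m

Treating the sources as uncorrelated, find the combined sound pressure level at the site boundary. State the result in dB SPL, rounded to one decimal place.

First find each source's level at the receiver (point-source: −20·log₁₀(r/r_ref)), then combine on an intensity basis.
CNC lathe: 82 − 20·log₁₀(5.6/1.6) = 82 − 10.88 = 71.12 dB SPL.
shot-blast cabinet: 91 − 20·log₁₀(9.4/1.5) = 91 − 15.94 = 75.06 dB SPL.
hydraulic press: 97 − 20·log₁₀(29.5/3.0) = 97 − 19.85 = 77.15 dB SPL.
Σ 10^(L/10) = 9.683e+07 → L_total = 10·log₁₀(9.683e+07) = 79.86 dB SPL.

79.9 dB SPL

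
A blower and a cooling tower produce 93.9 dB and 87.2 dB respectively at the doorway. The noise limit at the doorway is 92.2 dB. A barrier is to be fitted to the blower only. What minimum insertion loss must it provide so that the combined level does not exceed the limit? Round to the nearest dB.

3 dB

Everything except the blower sums to 10^(87.2/10) = 5.248e+08 in linear terms, 87.20 dB.
The limit corresponds to 10^(92.2/10) = 1.660e+09; subtracting the fixed part leaves 1.135e+09 for the blower, i.e. 90.55 dB.
Required insertion loss = 93.9 − 90.55 = 3.35 dB.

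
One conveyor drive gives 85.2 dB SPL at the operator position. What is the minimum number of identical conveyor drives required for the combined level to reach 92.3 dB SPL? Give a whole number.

The shortfall is 92.3 − 85.2 = 7.1 dB, and N units add 10·log₁₀ N, so need 10·log₁₀ N ≥ 7.1.
N ≥ 10^(7.1/10) = 5.129, so N = 6.

6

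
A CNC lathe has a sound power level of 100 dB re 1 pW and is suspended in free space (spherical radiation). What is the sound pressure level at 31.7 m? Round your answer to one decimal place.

59.0 dB

Free-field spherical radiation: L_p = L_w − 10·log₁₀(4π·r²), r = 31.7 m.
4π·r² = 1.263e+04 m², 10·log₁₀ of that is 41.013 dB.
L_p = 100 − 41.013 = 58.99 dB.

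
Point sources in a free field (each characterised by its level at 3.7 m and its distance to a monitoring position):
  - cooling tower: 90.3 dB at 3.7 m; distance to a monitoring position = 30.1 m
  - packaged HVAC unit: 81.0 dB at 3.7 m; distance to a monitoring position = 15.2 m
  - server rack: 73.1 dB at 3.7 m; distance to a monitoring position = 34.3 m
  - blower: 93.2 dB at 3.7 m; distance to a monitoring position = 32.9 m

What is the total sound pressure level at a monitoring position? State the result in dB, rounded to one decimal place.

77.0 dB

Propagate each source to the receiver with L = L_ref − 20·log₁₀(r/r_ref), then add intensities.
cooling tower: 90.3 − 20·log₁₀(30.1/3.7) = 90.3 − 18.21 = 72.09 dB.
packaged HVAC unit: 81.0 − 20·log₁₀(15.2/3.7) = 81.0 − 12.27 = 68.73 dB.
server rack: 73.1 − 20·log₁₀(34.3/3.7) = 73.1 − 19.34 = 53.76 dB.
blower: 93.2 − 20·log₁₀(32.9/3.7) = 93.2 − 18.98 = 74.22 dB.
Σ 10^(L/10) = 5.031e+07 → L_total = 10·log₁₀(5.031e+07) = 77.02 dB.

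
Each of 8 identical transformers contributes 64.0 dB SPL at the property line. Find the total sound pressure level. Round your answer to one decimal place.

73.0 dB SPL

With 8 equal, uncorrelated contributions the intensity is 8× that of one unit, giving a rise of 10·log₁₀ 8.
L_total = 64.0 + 10·log₁₀(8) = 64.0 + 9.031 = 73.03 dB SPL.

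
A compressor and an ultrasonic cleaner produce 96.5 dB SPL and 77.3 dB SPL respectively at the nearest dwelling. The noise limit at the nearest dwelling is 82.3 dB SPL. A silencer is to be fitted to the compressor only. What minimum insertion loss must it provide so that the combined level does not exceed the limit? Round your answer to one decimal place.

15.9 dB

Everything except the compressor sums to 10^(77.3/10) = 5.370e+07 in linear terms, 77.30 dB SPL.
The limit corresponds to 10^(82.3/10) = 1.698e+08; subtracting the fixed part leaves 1.161e+08 for the compressor, i.e. 80.65 dB SPL.
So the compressor must be reduced from 96.5 to 80.65 dB SPL: IL = 15.85 dB.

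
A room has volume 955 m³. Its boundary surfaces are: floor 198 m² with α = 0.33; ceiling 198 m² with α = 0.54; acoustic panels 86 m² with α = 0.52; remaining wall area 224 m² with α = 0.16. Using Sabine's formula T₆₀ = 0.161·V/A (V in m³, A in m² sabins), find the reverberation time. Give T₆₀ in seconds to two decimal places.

0.61 s

Total absorption A = 198·0.33 + 198·0.54 + 86·0.52 + 224·0.16 = 252.82 m² sabins.
T₆₀ = 0.161·V/A = 0.161·955/252.82 = 0.608 s.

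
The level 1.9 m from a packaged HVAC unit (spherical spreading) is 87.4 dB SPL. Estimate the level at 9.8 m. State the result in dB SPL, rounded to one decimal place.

73.2 dB SPL

For a point source, L₂ = L₁ − 20·log₁₀(r₂/r₁).
L₂ = 87.4 − 20·log₁₀(9.8/1.9) = 87.4 − 14.249 = 73.15 dB SPL.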